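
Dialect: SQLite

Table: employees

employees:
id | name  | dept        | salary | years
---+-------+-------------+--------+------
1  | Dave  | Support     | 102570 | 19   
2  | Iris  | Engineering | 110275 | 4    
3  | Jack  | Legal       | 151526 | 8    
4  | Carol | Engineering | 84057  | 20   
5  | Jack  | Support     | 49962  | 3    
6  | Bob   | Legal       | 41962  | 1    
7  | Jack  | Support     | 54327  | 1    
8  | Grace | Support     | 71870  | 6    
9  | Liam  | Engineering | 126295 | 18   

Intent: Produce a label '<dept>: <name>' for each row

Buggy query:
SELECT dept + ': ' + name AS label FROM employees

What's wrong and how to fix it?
Bug: '+' is numeric addition; on text columns SQLite converts them to 0 instead of concatenating

Fix: Use the || operator for string concatenation

Corrected query:
SELECT dept || ': ' || name AS label FROM employees

Result:
label             
------------------
Support: Dave     
Engineering: Iris 
Legal: Jack       
Engineering: Carol
Support: Jack     
Legal: Bob        
Support: Jack     
Support: Grace    
Engineering: Liam 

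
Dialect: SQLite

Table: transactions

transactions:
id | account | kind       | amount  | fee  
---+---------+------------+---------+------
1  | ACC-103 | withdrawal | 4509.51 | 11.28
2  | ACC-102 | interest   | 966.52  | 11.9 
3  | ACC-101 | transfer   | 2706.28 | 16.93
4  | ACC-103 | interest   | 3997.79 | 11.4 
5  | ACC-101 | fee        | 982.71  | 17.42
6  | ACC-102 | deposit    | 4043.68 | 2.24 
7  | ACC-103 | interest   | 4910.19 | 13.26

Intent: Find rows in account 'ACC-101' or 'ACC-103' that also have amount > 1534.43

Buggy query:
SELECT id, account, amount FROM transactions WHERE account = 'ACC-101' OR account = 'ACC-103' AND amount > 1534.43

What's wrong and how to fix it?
Bug: Without parentheses, AND is evaluated before OR, so the amount filter only applies to the 'ACC-103' branch

Fix: Group the OR with parentheses (or use IN), then AND the threshold

Corrected query:
SELECT id, account, amount FROM transactions WHERE (account = 'ACC-101' OR account = 'ACC-103') AND amount > 1534.43

Result:
id | account | amount 
---+---------+--------
1  | ACC-103 | 4509.51
3  | ACC-101 | 2706.28
4  | ACC-103 | 3997.79
7  | ACC-103 | 4910.19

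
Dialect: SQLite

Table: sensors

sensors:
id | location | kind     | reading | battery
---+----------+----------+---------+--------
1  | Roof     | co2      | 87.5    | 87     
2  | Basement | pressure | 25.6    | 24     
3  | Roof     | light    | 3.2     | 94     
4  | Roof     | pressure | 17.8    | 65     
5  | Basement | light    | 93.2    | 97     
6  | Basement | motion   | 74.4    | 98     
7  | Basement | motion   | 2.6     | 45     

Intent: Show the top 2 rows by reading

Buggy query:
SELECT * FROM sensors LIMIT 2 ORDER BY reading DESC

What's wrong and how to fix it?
Bug: ORDER BY cannot follow LIMIT; LIMIT is the final clause

Fix: Sort with ORDER BY, then apply LIMIT

Corrected query:
SELECT * FROM sensors ORDER BY reading DESC LIMIT 2

Result:
id | location | kind  | reading | battery
---+----------+-------+---------+--------
5  | Basement | light | 93.2    | 97     
1  | Roof     | co2   | 87.5    | 87     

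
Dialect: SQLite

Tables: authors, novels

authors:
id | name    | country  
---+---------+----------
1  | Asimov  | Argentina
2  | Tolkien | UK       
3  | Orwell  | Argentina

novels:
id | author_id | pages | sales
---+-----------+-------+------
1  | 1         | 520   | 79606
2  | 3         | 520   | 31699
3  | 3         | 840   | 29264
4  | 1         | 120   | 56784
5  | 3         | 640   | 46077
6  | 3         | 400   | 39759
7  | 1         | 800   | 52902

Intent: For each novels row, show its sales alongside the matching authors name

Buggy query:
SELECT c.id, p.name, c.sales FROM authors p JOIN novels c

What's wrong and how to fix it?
Bug: JOIN with no ON clause produces a cartesian product; every novels row pairs with every authors row

Fix: Add ON c.author_id = p.id to the JOIN

Corrected query:
SELECT c.id, p.name, c.sales FROM authors p JOIN novels c ON c.author_id = p.id

Result:
id | name   | sales
---+--------+------
1  | Asimov | 79606
2  | Orwell | 31699
3  | Orwell | 29264
4  | Asimov | 56784
5  | Orwell | 46077
6  | Orwell | 39759
7  | Asimov | 52902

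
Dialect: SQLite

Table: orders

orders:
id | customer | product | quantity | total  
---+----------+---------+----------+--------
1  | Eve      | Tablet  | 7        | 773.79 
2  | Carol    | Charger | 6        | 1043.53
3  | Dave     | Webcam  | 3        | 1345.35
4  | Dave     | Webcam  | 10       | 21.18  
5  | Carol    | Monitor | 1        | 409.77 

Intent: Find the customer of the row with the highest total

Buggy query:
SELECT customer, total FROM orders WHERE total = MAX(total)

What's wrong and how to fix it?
Bug: MAX(total) is an aggregate and cannot be used directly in WHERE

Fix: Use a subquery: WHERE total = (SELECT MAX(total) FROM orders)

Corrected query:
SELECT customer, total FROM orders WHERE total = (SELECT MAX(total) FROM orders)

Result:
customer | total  
---------+--------
Dave     | 1345.35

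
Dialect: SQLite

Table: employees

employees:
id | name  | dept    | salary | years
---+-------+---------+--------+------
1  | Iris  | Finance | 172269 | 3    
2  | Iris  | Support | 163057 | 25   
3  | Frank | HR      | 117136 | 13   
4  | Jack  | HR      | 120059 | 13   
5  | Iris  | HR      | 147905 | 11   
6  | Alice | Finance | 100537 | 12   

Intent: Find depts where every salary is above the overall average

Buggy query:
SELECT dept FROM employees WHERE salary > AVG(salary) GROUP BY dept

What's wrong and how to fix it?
Bug: WHERE evaluates per row before aggregation, so AVG() is unavailable

Fix: Use a subquery for AVG and a HAVING MIN(...) filter so the condition holds for every row in the group

Corrected query:
SELECT dept FROM employees GROUP BY dept HAVING MIN(salary) > (SELECT AVG(salary) FROM employees)

Result:
dept   
-------
Support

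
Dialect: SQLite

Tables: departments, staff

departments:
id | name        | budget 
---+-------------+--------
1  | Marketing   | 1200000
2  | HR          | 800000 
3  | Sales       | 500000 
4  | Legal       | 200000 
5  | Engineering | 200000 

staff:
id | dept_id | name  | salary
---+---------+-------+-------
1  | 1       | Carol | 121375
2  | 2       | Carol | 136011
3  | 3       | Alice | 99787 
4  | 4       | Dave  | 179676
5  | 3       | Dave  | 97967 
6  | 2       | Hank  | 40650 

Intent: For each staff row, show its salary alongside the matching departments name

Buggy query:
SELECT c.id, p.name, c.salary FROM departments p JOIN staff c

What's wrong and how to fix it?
Bug: Missing join condition: each staff row is matched to all departments rows instead of just its own

Fix: Specify the join condition linking the foreign key to the parent id

Corrected query:
SELECT c.id, p.name, c.salary FROM departments p JOIN staff c ON c.dept_id = p.id

Result:
id | name      | salary
---+-----------+-------
1  | Marketing | 121375
2  | HR        | 136011
3  | Sales     | 99787 
4  | Legal     | 179676
5  | Sales     | 97967 
6  | HR        | 40650 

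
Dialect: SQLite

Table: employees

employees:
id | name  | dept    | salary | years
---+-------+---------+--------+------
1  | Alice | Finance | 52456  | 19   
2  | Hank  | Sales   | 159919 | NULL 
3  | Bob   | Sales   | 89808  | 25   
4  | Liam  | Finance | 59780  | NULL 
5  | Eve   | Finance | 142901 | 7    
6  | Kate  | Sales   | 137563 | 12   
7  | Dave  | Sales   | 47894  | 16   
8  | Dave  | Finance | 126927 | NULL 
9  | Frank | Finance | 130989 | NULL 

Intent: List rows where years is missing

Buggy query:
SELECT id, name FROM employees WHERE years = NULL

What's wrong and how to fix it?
Bug: Comparing to NULL with '=' never matches; NULL = NULL is unknown, not true

Fix: Replace '= NULL' with 'IS NULL'

Corrected query:
SELECT id, name FROM employees WHERE years IS NULL

Result:
id | name 
---+------
2  | Hank 
4  | Liam 
8  | Dave 
9  | Frank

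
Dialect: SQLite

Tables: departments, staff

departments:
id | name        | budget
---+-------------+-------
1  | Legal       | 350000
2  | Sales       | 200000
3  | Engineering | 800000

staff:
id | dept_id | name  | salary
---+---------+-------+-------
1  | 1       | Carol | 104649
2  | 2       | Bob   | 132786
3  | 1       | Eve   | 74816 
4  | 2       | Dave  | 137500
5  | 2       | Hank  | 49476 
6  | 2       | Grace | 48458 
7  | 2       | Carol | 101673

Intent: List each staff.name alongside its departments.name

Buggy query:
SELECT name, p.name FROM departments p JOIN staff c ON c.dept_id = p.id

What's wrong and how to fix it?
Bug: Both tables have a 'name' column; the unqualified reference is ambiguous

Fix: Qualify the column with its table alias (c.name)

Corrected query:
SELECT c.name, p.name FROM departments p JOIN staff c ON c.dept_id = p.id

Result:
name  | name 
------+------
Carol | Legal
Bob   | Sales
Eve   | Legal
Dave  | Sales
Hank  | Sales
Grace | Sales
Carol | Sales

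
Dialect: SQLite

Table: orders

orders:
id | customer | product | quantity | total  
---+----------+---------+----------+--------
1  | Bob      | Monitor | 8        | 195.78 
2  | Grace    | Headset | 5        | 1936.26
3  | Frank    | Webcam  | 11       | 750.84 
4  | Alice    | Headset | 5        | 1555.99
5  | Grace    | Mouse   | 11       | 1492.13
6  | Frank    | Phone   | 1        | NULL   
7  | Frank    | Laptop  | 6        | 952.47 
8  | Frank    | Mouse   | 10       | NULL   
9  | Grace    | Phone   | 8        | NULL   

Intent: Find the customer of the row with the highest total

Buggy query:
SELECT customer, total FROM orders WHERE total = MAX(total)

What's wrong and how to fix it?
Bug: MAX(total) is an aggregate and cannot be used directly in WHERE

Fix: Wrap MAX in a scalar subquery so WHERE compares against a single value

Corrected query:
SELECT customer, total FROM orders WHERE total = (SELECT MAX(total) FROM orders)

Result:
customer | total  
---------+--------
Grace    | 1936.26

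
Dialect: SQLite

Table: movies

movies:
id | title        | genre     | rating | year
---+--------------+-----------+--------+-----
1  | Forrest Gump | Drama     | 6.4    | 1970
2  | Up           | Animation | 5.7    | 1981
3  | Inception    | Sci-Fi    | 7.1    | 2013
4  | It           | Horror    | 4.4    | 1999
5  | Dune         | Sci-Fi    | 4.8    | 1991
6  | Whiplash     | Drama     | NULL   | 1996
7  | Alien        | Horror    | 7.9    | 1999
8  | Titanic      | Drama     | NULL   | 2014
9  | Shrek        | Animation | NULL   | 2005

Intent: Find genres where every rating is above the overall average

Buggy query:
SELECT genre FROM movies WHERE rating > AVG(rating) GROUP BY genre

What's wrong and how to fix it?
Bug: WHERE evaluates per row before aggregation, so AVG() is unavailable

Fix: Compute the overall average in a scalar subquery and compare each group's MIN against it in HAVING

Corrected query:
SELECT genre FROM movies GROUP BY genre HAVING MIN(rating) > (SELECT AVG(rating) FROM movies)

Result:
genre
-----
Drama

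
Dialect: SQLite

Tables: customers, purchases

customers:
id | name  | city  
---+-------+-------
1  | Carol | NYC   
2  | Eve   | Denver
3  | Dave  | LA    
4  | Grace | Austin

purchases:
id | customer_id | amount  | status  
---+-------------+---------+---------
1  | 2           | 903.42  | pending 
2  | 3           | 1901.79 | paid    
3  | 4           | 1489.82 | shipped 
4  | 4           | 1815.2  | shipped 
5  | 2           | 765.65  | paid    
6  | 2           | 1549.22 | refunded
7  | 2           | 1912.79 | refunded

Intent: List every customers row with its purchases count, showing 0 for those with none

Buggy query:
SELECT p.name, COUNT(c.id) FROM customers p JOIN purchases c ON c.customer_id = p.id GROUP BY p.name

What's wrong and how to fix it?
Bug: INNER JOIN drops customers rows that have no matching purchases rows

Fix: Switch to LEFT JOIN to retain unmatched parent rows

Corrected query:
SELECT p.name, COUNT(c.id) FROM customers p LEFT JOIN purchases c ON c.customer_id = p.id GROUP BY p.name

Result:
name  | COUNT(c.id)
------+------------
Carol | 0          
Dave  | 1          
Eve   | 4          
Grace | 2          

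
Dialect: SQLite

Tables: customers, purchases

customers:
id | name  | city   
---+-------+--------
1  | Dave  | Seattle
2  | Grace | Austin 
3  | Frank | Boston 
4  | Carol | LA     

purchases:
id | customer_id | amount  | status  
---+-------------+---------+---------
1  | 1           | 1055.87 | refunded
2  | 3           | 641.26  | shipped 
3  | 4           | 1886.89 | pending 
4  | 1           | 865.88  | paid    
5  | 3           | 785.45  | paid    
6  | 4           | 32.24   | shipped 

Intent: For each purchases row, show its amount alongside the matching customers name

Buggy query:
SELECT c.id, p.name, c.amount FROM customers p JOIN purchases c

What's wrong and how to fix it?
Bug: Missing join condition: each purchases row is matched to all customers rows instead of just its own

Fix: Specify the join condition linking the foreign key to the parent id

Corrected query:
SELECT c.id, p.name, c.amount FROM customers p JOIN purchases c ON c.customer_id = p.id

Result:
id | name  | amount 
---+-------+--------
1  | Dave  | 1055.87
2  | Frank | 641.26 
3  | Carol | 1886.89
4  | Dave  | 865.88 
5  | Frank | 785.45 
6  | Carol | 32.24  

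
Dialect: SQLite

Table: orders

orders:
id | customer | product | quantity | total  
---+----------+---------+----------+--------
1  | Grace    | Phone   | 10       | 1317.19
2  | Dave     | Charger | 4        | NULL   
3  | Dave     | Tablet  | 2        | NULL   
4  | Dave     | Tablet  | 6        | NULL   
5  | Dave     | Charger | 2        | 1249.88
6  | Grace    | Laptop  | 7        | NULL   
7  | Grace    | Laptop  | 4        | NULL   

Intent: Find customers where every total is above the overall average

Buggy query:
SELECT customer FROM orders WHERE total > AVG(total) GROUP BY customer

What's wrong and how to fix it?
Bug: AVG() is an aggregate; it can't sit directly in WHERE

Fix: Compute the overall average in a scalar subquery and compare each group's MIN against it in HAVING

Corrected query:
SELECT customer FROM orders GROUP BY customer HAVING MIN(total) > (SELECT AVG(total) FROM orders)

Result:
customer
--------
Grace   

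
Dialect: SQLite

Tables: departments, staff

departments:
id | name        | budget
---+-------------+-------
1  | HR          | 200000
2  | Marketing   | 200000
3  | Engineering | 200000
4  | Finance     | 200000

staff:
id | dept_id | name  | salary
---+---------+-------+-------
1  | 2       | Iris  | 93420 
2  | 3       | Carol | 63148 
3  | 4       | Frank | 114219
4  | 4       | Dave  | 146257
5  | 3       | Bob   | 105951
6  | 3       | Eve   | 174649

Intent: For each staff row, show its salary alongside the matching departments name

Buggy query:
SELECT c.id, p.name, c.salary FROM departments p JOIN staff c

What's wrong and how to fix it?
Bug: JOIN with no ON clause produces a cartesian product; every staff row pairs with every departments row

Fix: Specify the join condition linking the foreign key to the parent id

Corrected query:
SELECT c.id, p.name, c.salary FROM departments p JOIN staff c ON c.dept_id = p.id

Result:
id | name        | salary
---+-------------+-------
1  | Marketing   | 93420 
2  | Engineering | 63148 
3  | Finance     | 114219
4  | Finance     | 146257
5  | Engineering | 105951
6  | Engineering | 174649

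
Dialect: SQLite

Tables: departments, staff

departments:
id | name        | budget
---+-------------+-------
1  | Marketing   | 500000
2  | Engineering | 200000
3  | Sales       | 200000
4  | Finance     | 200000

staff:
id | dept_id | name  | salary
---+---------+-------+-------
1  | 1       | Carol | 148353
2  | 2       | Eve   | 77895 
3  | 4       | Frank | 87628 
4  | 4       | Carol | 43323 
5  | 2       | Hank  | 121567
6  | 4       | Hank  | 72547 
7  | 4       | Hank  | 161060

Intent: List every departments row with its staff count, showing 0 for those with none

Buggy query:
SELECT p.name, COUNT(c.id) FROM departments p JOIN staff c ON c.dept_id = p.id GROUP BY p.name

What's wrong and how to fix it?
Bug: An inner join excludes parents with zero children

Fix: Use LEFT JOIN so parents without children still appear (COUNT(c.id) gives 0)

Corrected query:
SELECT p.name, COUNT(c.id) FROM departments p LEFT JOIN staff c ON c.dept_id = p.id GROUP BY p.name

Result:
name        | COUNT(c.id)
------------+------------
Engineering | 2          
Finance     | 4          
Marketing   | 1          
Sales       | 0          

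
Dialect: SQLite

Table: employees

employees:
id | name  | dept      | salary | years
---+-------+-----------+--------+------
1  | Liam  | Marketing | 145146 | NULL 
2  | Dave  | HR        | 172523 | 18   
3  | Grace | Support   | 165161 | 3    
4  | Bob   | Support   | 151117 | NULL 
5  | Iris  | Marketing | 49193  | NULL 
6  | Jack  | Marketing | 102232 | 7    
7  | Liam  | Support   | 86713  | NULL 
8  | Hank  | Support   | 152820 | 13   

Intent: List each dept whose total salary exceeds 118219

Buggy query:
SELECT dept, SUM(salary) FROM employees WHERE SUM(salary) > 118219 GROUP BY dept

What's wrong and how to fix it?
Bug: SUM(salary) is an aggregate, but WHERE filters rows before aggregation

Fix: Move the aggregate condition to a HAVING clause

Corrected query:
SELECT dept, SUM(salary) FROM employees GROUP BY dept HAVING SUM(salary) > 118219

Result:
dept      | SUM(salary)
----------+------------
HR        | 172523     
Marketing | 296571     
Support   | 555811     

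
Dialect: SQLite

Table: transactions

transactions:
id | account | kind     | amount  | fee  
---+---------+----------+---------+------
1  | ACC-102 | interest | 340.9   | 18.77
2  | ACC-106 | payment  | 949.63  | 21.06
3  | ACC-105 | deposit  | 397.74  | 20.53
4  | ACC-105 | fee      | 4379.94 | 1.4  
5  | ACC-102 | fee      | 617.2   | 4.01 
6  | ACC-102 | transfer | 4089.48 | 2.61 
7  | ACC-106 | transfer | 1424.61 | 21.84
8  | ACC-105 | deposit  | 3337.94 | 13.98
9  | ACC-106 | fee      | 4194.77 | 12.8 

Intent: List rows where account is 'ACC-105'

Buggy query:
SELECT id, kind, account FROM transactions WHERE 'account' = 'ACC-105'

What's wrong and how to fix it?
Bug: 'account' in single quotes is a string literal, not the column; the comparison is literal-vs-literal and never true

Fix: Reference the column as account without single quotes

Corrected query:
SELECT id, kind, account FROM transactions WHERE account = 'ACC-105'

Result:
id | kind    | account
---+---------+--------
3  | deposit | ACC-105
4  | fee     | ACC-105
8  | deposit | ACC-105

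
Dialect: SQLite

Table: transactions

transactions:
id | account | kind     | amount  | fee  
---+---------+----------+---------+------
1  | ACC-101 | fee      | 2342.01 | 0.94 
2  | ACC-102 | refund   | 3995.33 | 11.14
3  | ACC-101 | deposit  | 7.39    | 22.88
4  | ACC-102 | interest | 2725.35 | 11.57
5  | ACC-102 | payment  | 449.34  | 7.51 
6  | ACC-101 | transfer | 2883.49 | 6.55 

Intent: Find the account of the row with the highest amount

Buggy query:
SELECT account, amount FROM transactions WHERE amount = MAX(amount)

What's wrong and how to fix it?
Bug: MAX(amount) is an aggregate and cannot be used directly in WHERE

Fix: Wrap MAX in a scalar subquery so WHERE compares against a single value

Corrected query:
SELECT account, amount FROM transactions WHERE amount = (SELECT MAX(amount) FROM transactions)

Result:
account | amount 
--------+--------
ACC-102 | 3995.33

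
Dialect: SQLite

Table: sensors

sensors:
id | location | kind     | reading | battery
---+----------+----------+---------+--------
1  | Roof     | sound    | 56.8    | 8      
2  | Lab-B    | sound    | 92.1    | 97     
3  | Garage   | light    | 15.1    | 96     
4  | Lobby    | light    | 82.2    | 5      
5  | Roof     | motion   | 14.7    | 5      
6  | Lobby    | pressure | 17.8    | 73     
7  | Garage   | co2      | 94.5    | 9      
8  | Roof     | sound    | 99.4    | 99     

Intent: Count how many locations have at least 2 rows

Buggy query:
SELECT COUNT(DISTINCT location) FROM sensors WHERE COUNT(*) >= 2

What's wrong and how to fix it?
Bug: WHERE filters individual rows, not groups, so a group-level COUNT is invalid there

Fix: Use a subquery that GROUPs and filters with HAVING, then count its rows

Corrected query:
SELECT COUNT(*) FROM (SELECT location FROM sensors GROUP BY location HAVING COUNT(*) >= 2)

Result:
COUNT(*)
--------
3       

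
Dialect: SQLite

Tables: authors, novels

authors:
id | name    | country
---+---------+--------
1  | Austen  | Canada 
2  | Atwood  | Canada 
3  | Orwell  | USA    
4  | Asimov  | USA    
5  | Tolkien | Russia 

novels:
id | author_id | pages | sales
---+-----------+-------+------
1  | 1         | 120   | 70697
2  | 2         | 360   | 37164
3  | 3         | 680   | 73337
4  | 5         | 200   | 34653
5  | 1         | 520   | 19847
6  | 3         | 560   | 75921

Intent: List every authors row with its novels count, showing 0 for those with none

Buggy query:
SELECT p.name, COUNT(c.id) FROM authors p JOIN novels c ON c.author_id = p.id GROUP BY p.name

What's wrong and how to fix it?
Bug: INNER JOIN drops authors rows that have no matching novels rows

Fix: Switch to LEFT JOIN to retain unmatched parent rows

Corrected query:
SELECT p.name, COUNT(c.id) FROM authors p LEFT JOIN novels c ON c.author_id = p.id GROUP BY p.name

Result:
name    | COUNT(c.id)
--------+------------
Asimov  | 0          
Atwood  | 1          
Austen  | 2          
Orwell  | 2          
Tolkien | 1          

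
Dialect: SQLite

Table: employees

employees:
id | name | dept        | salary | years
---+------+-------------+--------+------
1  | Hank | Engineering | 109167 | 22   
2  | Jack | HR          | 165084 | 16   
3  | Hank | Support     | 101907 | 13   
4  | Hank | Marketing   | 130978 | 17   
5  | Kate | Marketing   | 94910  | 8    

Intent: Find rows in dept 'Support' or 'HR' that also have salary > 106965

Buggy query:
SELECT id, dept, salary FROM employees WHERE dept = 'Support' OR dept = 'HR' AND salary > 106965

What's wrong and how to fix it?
Bug: AND binds tighter than OR, so this parses as dept = 'Support' OR (dept = 'HR' AND salary > 106965)

Fix: Add parentheses around the OR so the AND applies to both alternatives

Corrected query:
SELECT id, dept, salary FROM employees WHERE (dept = 'Support' OR dept = 'HR') AND salary > 106965

Result:
id | dept | salary
---+------+-------
2  | HR   | 165084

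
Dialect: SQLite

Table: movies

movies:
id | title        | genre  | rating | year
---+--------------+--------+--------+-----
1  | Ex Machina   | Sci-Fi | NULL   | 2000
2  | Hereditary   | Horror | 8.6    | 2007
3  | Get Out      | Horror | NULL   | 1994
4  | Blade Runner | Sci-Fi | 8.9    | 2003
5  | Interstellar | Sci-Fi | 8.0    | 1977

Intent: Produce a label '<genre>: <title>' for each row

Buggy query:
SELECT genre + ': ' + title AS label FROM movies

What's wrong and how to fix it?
Bug: '+' is numeric addition; on text columns SQLite converts them to 0 instead of concatenating

Fix: Use the || operator for string concatenation

Corrected query:
SELECT genre || ': ' || title AS label FROM movies

Result:
label               
--------------------
Sci-Fi: Ex Machina  
Horror: Hereditary  
Horror: Get Out     
Sci-Fi: Blade Runner
Sci-Fi: Interstellar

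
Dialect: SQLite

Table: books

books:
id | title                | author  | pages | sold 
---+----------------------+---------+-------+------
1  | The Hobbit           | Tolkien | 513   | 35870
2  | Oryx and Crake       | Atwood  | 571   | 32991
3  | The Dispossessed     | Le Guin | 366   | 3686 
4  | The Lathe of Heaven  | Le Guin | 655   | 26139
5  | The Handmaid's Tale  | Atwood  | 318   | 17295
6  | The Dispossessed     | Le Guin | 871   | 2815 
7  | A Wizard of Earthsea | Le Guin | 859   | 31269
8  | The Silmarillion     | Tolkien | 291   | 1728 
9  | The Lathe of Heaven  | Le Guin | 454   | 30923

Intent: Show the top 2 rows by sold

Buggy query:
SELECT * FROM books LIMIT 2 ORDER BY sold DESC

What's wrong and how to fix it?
Bug: ORDER BY cannot follow LIMIT; LIMIT is the final clause

Fix: Swap the clauses: ORDER BY first, then LIMIT

Corrected query:
SELECT * FROM books ORDER BY sold DESC LIMIT 2

Result:
id | title          | author  | pages | sold 
---+----------------+---------+-------+------
1  | The Hobbit     | Tolkien | 513   | 35870
2  | Oryx and Crake | Atwood  | 571   | 32991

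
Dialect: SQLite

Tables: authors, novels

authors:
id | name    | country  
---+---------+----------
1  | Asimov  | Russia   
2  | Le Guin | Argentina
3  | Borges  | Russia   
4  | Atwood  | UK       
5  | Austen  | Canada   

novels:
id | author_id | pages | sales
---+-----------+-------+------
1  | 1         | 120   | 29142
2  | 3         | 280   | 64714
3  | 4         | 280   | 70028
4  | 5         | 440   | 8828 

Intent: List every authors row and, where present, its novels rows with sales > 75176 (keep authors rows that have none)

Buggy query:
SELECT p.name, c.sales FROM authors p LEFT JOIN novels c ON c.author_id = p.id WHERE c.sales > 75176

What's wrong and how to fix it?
Bug: A WHERE condition on the right-hand table after LEFT JOIN drops unmatched parents

Fix: Move the right-table condition into the ON clause so unmatched parents are kept

Corrected query:
SELECT p.name, c.sales FROM authors p LEFT JOIN novels c ON c.author_id = p.id AND c.sales > 75176

Result:
name    | sales
--------+------
Asimov  | NULL 
Le Guin | NULL 
Borges  | NULL 
Atwood  | NULL 
Austen  | NULL 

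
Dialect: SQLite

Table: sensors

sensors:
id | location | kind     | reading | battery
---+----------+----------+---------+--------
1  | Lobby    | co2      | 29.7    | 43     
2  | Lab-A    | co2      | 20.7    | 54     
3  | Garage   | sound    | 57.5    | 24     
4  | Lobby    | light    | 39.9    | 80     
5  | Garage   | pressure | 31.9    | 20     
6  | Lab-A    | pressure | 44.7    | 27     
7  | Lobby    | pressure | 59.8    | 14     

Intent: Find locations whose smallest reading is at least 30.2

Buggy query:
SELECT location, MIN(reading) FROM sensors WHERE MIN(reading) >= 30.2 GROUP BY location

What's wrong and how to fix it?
Bug: Aggregates like MIN are computed per group after WHERE runs

Fix: Replace WHERE with HAVING after the GROUP BY

Corrected query:
SELECT location, MIN(reading) FROM sensors GROUP BY location HAVING MIN(reading) >= 30.2

Result:
location | MIN(reading)
---------+-------------
Garage   | 31.9        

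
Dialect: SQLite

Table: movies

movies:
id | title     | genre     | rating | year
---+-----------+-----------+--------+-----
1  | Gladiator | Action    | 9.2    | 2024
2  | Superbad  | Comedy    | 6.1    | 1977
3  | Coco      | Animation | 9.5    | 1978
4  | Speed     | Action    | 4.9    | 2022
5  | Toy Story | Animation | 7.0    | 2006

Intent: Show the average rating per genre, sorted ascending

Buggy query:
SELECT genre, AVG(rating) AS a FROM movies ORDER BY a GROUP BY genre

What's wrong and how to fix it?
Bug: GROUP BY must precede ORDER BY

Fix: Move ORDER BY to the end, after GROUP BY

Corrected query:
SELECT genre, AVG(rating) AS a FROM movies GROUP BY genre ORDER BY a

Result:
genre     | a   
----------+-----
Comedy    | 6.1 
Action    | 7.05
Animation | 8.25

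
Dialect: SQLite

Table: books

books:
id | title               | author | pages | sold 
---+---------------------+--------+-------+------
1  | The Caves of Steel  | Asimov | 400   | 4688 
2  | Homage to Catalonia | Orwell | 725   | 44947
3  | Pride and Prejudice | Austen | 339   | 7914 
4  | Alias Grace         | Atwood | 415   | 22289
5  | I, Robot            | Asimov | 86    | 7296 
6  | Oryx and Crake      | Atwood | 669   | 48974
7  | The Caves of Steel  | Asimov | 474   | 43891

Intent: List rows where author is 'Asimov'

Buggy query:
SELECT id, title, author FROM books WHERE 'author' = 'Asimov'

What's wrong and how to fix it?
Bug: Single quotes denote string literals in SQL; the column name is being compared as a constant string

Fix: Remove the quotes around the column name (or use double quotes for an identifier)

Corrected query:
SELECT id, title, author FROM books WHERE author = 'Asimov'

Result:
id | title              | author
---+--------------------+-------
1  | The Caves of Steel | Asimov
5  | I, Robot           | Asimov
7  | The Caves of Steel | Asimov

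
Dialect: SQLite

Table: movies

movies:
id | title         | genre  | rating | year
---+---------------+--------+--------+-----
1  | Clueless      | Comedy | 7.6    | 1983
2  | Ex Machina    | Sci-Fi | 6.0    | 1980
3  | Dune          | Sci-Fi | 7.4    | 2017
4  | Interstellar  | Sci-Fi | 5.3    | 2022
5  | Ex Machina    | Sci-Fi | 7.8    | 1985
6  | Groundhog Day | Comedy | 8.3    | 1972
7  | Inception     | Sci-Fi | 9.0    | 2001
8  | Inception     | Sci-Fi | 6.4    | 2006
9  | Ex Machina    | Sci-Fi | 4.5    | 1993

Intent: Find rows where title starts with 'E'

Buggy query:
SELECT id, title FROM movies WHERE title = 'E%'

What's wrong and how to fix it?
Bug: Wildcards only work with LIKE; '=' treats '%' as a literal character

Fix: Replace '=' with LIKE so 'E%' is treated as a pattern

Corrected query:
SELECT id, title FROM movies WHERE title LIKE 'E%'

Result:
id | title     
---+-----------
2  | Ex Machina
5  | Ex Machina
9  | Ex Machina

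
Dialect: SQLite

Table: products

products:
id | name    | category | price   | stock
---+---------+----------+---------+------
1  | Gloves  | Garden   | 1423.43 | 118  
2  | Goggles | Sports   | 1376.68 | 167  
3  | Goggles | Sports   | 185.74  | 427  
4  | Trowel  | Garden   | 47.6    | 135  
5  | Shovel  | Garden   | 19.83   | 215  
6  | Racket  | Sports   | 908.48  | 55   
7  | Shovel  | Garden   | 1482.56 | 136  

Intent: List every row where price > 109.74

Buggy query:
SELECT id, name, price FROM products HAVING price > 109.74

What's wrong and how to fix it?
Bug: This is a non-aggregate query (no GROUP BY, no aggregates), so in SQLite the HAVING clause is invalid here; a row-level condition belongs in WHERE

Fix: Use WHERE for row-level filtering

Corrected query:
SELECT id, name, price FROM products WHERE price > 109.74

Result:
id | name    | price  
---+---------+--------
1  | Gloves  | 1423.43
2  | Goggles | 1376.68
3  | Goggles | 185.74 
6  | Racket  | 908.48 
7  | Shovel  | 1482.56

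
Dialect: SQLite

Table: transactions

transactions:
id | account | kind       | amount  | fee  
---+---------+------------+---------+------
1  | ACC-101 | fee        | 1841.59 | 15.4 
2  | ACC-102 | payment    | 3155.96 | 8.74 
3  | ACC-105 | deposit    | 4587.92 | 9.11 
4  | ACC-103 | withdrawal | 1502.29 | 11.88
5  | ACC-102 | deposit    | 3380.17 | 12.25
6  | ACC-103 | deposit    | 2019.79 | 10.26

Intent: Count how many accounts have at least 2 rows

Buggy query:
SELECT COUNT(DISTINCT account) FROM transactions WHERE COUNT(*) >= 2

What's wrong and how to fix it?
Bug: COUNT(*) cannot appear in WHERE; the per-group count doesn't exist yet

Fix: Group first with HAVING COUNT(*) >= 2, then COUNT the resulting groups

Corrected query:
SELECT COUNT(*) FROM (SELECT account FROM transactions GROUP BY account HAVING COUNT(*) >= 2)

Result:
COUNT(*)
--------
2       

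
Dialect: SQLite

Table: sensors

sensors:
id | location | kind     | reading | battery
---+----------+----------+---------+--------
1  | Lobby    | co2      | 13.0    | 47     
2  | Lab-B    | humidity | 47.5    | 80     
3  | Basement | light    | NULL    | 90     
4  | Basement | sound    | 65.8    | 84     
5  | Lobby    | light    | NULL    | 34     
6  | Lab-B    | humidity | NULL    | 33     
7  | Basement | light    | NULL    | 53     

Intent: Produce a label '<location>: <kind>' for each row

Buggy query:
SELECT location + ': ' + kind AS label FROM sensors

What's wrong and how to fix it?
Bug: SQLite uses || for string concatenation; + coerces text to numbers (yielding 0)

Fix: Replace + with || to concatenate text

Corrected query:
SELECT location || ': ' || kind AS label FROM sensors

Result:
label          
---------------
Lobby: co2     
Lab-B: humidity
Basement: light
Basement: sound
Lobby: light   
Lab-B: humidity
Basement: light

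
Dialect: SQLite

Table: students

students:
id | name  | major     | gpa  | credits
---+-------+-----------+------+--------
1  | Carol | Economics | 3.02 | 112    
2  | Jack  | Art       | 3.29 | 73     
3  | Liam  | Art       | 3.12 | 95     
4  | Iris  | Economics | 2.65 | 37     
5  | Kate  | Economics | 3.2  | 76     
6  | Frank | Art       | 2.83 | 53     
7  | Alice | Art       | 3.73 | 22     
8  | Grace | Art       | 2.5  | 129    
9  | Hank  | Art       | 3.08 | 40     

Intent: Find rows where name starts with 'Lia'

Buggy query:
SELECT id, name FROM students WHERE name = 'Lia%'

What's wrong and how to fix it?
Bug: '=' compares the literal string including the % character; pattern matching needs LIKE

Fix: Replace '=' with LIKE so 'Lia%' is treated as a pattern

Corrected query:
SELECT id, name FROM students WHERE name LIKE 'Lia%'

Result:
id | name
---+-----
3  | Liam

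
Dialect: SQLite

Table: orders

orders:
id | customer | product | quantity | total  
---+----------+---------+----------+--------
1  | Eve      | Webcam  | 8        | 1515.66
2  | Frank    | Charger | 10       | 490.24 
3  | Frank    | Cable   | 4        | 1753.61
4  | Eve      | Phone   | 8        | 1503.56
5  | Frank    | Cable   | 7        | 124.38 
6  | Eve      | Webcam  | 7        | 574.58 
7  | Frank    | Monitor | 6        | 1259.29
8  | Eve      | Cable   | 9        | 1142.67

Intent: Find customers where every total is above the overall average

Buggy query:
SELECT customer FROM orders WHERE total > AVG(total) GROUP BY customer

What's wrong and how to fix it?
Bug: AVG() is an aggregate; it can't sit directly in WHERE

Fix: Compute the overall average in a scalar subquery and compare each group's MIN against it in HAVING

Corrected query:
SELECT customer FROM orders GROUP BY customer HAVING MIN(total) > (SELECT AVG(total) FROM orders)

Result:
(no rows)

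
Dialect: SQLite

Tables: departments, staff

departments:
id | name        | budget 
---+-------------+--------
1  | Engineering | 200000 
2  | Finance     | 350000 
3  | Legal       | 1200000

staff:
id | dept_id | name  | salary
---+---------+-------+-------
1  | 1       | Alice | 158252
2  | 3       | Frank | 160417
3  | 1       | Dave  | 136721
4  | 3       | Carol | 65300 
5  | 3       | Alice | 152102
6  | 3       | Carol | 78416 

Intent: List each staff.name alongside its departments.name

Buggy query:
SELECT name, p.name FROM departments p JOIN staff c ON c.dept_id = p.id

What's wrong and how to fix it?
Bug: 'name' exists in both joined tables, so the database can't tell which one is meant

Fix: Prefix ambiguous columns with the table alias

Corrected query:
SELECT c.name, p.name FROM departments p JOIN staff c ON c.dept_id = p.id

Result:
name  | name       
------+------------
Alice | Engineering
Frank | Legal      
Dave  | Engineering
Carol | Legal      
Alice | Legal      
Carol | Legal      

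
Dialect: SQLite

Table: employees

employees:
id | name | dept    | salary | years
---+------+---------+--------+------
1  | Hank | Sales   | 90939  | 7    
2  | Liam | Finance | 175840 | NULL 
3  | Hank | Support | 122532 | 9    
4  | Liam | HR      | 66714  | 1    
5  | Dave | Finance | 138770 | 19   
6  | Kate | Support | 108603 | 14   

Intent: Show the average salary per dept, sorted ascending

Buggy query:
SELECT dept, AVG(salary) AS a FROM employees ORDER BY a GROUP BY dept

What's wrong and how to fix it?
Bug: ORDER BY appears before GROUP BY; SQL clause order requires GROUP BY first

Fix: Move ORDER BY to the end, after GROUP BY

Corrected query:
SELECT dept, AVG(salary) AS a FROM employees GROUP BY dept ORDER BY a

Result:
dept    | a       
--------+---------
HR      | 66714   
Sales   | 90939   
Support | 115567.5
Finance | 157305  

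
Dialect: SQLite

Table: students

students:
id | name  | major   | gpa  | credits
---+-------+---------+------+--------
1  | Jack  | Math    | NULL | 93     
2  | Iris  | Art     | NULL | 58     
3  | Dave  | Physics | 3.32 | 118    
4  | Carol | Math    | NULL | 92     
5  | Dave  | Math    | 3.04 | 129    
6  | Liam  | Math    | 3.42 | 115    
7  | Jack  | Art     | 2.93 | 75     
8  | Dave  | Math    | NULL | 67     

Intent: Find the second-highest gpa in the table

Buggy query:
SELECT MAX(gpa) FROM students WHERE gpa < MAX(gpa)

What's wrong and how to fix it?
Bug: MAX(gpa) on the right of the comparison is an aggregate-in-WHERE error

Fix: Compute the overall MAX in a subquery, then take MAX of rows below it

Corrected query:
SELECT MAX(gpa) FROM students WHERE gpa < (SELECT MAX(gpa) FROM students)

Result:
MAX(gpa)
--------
3.32    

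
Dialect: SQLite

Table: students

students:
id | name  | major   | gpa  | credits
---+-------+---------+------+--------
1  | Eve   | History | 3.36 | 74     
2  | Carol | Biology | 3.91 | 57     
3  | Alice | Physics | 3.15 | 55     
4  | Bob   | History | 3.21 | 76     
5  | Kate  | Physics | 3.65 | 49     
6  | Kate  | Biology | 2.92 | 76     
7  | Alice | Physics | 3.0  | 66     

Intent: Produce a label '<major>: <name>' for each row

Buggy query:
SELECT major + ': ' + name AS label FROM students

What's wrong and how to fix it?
Bug: '+' is numeric addition; on text columns SQLite converts them to 0 instead of concatenating

Fix: Use the || operator for string concatenation

Corrected query:
SELECT major || ': ' || name AS label FROM students

Result:
label         
--------------
History: Eve  
Biology: Carol
Physics: Alice
History: Bob  
Physics: Kate 
Biology: Kate 
Physics: Alice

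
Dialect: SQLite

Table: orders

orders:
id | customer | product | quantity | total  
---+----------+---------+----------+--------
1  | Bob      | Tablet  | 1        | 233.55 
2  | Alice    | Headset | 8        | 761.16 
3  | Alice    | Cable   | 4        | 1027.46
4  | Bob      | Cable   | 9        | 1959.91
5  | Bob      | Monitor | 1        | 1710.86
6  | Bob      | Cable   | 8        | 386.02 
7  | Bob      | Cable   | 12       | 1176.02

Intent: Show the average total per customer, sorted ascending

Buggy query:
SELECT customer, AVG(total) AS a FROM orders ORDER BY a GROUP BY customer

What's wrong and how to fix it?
Bug: GROUP BY must precede ORDER BY

Fix: Move ORDER BY to the end, after GROUP BY

Corrected query:
SELECT customer, AVG(total) AS a FROM orders GROUP BY customer ORDER BY a

Result:
customer | a       
---------+---------
Alice    | 894.31  
Bob      | 1093.272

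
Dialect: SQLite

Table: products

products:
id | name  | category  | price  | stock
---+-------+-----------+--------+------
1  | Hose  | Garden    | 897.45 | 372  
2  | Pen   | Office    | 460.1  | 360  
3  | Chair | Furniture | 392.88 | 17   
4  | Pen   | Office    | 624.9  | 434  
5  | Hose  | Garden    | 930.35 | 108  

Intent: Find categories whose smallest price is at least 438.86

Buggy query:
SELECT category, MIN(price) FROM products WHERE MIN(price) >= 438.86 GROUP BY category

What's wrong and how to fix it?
Bug: Aggregates like MIN are computed per group after WHERE runs

Fix: Replace WHERE with HAVING after the GROUP BY

Corrected query:
SELECT category, MIN(price) FROM products GROUP BY category HAVING MIN(price) >= 438.86

Result:
category | MIN(price)
---------+-----------
Garden   | 897.45    
Office   | 460.1     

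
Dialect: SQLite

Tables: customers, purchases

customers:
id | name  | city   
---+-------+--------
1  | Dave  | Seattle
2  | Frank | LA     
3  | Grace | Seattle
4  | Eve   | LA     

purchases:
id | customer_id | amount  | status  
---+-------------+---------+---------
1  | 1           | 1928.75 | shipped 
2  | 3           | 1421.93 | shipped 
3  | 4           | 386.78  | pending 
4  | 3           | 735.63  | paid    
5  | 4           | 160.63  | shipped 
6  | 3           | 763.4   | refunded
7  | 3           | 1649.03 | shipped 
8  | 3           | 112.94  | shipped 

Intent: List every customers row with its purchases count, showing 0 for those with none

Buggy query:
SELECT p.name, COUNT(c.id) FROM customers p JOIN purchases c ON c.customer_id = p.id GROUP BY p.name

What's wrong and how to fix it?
Bug: An inner join excludes parents with zero children

Fix: Use LEFT JOIN so parents without children still appear (COUNT(c.id) gives 0)

Corrected query:
SELECT p.name, COUNT(c.id) FROM customers p LEFT JOIN purchases c ON c.customer_id = p.id GROUP BY p.name

Result:
name  | COUNT(c.id)
------+------------
Dave  | 1          
Eve   | 2          
Frank | 0          
Grace | 5          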